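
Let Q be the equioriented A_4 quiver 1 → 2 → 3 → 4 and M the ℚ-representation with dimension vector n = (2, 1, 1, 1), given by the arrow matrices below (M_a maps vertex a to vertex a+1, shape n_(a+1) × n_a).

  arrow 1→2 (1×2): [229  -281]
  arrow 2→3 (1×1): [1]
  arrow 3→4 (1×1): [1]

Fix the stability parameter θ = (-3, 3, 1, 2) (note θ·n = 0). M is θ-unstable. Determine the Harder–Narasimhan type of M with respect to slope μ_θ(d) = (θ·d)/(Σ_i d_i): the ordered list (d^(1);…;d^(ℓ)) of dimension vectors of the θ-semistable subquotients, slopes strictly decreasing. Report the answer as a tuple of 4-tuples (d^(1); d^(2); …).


Barcode: M ≅ I[1,1], I[1,4]. HN layers by μ_θ (2 steps, strictly decreasing):
  μ^(1)=2; μ^(2)=-3

((0, 1, 1, 1); (2, 0, 0, 0))


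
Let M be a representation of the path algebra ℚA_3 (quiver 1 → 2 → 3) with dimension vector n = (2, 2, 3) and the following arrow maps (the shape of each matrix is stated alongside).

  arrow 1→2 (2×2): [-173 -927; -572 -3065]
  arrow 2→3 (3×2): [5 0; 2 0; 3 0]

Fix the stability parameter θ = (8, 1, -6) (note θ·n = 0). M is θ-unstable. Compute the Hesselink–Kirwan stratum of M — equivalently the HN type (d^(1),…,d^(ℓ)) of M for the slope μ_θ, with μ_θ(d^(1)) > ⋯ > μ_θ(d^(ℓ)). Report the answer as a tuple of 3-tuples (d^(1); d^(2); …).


Barcode: M ≅ I[1,2], I[1,3], I[3,3]^2. HN layers by μ_θ (3 steps, strictly decreasing):
  μ^(1)=9/2; μ^(2)=1; μ^(3)=-6

((1, 1, 0); (1, 1, 1); (0, 0, 2))


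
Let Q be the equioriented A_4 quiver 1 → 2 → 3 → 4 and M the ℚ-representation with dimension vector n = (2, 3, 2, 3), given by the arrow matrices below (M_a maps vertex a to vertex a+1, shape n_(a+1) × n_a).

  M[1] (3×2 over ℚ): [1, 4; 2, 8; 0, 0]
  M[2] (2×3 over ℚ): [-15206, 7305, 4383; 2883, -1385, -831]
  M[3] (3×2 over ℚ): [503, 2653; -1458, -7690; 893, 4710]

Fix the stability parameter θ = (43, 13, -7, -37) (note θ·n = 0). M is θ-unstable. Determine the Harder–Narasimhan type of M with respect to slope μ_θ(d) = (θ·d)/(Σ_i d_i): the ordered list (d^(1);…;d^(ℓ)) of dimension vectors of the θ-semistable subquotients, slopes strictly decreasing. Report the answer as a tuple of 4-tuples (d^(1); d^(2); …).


Interval decomposition of M: I[1,1], I[1,4], I[2,2], I[2,4], I[4,4].
HN type (ℓ=5): μ^(1)=43; μ^(2)=13; μ^(3)=3; μ^(4)=-31/3; μ^(5)=-37

((1, 0, 0, 0); (0, 1, 0, 0); (1, 1, 1, 1); (0, 1, 1, 1); (0, 0, 0, 1))


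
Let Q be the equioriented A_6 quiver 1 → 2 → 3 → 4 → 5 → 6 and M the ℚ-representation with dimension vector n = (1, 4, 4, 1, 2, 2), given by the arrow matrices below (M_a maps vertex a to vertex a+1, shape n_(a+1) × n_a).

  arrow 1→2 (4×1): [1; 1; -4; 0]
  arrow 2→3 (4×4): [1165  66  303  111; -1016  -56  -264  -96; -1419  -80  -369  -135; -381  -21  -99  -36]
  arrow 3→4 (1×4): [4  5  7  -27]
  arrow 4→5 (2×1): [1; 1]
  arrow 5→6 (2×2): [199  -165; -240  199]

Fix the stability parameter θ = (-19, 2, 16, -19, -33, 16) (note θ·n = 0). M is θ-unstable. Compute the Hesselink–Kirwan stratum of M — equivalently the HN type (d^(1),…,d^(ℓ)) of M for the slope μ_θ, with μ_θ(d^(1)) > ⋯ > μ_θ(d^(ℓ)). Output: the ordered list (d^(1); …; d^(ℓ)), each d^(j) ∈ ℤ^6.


Barcode: M ≅ I[1,6], I[2,2]^2, I[2,3], I[3,3]^2, I[5,6]. HN layers by μ_θ (5 steps, strictly decreasing):
  μ^(1)=16; μ^(2)=2; μ^(3)=-17/2; μ^(4)=-19; μ^(5)=-33

((0, 0, 3, 0, 0, 2); (0, 3, 0, 0, 0, 0); (0, 1, 1, 1, 1, 0); (1, 0, 0, 0, 0, 0); (0, 0, 0, 0, 1, 0))


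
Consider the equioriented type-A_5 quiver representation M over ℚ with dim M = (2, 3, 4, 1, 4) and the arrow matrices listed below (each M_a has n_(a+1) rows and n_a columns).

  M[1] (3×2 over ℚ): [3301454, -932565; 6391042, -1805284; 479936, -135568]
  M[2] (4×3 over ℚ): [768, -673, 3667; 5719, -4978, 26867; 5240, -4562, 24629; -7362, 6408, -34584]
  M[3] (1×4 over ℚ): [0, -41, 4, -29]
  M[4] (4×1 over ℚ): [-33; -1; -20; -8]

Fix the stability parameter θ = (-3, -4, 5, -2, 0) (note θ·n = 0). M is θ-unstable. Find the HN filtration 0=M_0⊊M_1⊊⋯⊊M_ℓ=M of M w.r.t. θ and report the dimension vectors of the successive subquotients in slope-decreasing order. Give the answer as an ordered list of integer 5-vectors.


Interval decomposition of M: I[1,3], I[1,5], I[2,3], I[3,3], I[5,5]^3.
HN type (ℓ=5): μ^(1)=5; μ^(2)=1; μ^(3)=0; μ^(4)=-7/2; μ^(5)=-4

((0, 0, 3, 0, 0); (0, 0, 1, 1, 1); (0, 0, 0, 0, 3); (2, 2, 0, 0, 0); (0, 1, 0, 0, 0))


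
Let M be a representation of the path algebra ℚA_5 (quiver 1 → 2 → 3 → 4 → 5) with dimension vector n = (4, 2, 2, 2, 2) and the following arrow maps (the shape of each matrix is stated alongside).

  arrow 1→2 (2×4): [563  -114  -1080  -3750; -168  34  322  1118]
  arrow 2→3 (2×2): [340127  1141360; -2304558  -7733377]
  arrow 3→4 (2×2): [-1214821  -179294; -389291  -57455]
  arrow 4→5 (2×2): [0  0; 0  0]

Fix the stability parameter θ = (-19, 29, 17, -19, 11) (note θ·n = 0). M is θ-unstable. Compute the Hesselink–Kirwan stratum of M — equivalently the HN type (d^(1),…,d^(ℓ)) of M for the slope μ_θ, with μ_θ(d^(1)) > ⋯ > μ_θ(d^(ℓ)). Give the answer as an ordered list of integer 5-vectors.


Interval decomposition of M: I[1,1]^2, I[1,4]^2, I[5,5]^2.
HN type (ℓ=3): μ^(1)=11; μ^(2)=9; μ^(3)=-19

((0, 0, 0, 0, 2); (0, 2, 2, 2, 0); (4, 0, 0, 0, 0))


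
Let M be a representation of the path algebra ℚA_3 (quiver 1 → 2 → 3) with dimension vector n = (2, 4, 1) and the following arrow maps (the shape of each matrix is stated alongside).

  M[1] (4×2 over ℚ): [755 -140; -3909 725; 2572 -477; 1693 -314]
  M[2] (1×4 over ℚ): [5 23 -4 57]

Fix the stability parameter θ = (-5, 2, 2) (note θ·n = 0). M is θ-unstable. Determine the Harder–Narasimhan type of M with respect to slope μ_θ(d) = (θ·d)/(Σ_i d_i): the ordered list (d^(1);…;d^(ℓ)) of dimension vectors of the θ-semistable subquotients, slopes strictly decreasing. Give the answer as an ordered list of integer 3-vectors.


Via rank(M_{q-1}∘⋯∘M_p): M ≅ I[1,2], I[1,3], I[2,2]^2.
μ_θ-semistable layers: μ^(1)=2; μ^(2)=-5

((0, 4, 1); (2, 0, 0))


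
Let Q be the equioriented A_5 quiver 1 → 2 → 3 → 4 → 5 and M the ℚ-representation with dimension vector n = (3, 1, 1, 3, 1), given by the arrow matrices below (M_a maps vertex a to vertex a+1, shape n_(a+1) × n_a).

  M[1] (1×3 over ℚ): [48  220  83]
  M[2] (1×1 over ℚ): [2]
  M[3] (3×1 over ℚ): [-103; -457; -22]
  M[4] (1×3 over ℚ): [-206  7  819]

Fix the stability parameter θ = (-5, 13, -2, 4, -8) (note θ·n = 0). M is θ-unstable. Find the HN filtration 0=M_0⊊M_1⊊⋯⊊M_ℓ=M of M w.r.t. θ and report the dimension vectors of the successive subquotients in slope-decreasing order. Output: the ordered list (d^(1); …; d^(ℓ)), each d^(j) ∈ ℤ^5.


Barcode: M ≅ I[1,1]^2, I[1,5], I[4,4]^2. HN layers by μ_θ (3 steps, strictly decreasing):
  μ^(1)=4; μ^(2)=7/4; μ^(3)=-5

((0, 0, 0, 2, 0); (0, 1, 1, 1, 1); (3, 0, 0, 0, 0))


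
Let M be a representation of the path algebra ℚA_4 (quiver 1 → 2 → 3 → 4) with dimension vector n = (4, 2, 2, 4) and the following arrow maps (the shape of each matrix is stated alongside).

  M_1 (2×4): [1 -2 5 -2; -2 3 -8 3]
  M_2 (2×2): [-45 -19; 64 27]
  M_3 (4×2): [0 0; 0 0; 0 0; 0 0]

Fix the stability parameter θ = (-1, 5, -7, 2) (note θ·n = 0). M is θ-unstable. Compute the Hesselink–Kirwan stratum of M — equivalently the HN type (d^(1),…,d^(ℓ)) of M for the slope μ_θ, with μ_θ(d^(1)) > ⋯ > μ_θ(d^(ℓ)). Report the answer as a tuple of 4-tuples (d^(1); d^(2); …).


Interval decomposition of M: I[1,1]^2, I[1,3]^2, I[4,4]^4.
HN type (ℓ=2): μ^(1)=2; μ^(2)=-1

((0, 0, 0, 4); (4, 2, 2, 0))


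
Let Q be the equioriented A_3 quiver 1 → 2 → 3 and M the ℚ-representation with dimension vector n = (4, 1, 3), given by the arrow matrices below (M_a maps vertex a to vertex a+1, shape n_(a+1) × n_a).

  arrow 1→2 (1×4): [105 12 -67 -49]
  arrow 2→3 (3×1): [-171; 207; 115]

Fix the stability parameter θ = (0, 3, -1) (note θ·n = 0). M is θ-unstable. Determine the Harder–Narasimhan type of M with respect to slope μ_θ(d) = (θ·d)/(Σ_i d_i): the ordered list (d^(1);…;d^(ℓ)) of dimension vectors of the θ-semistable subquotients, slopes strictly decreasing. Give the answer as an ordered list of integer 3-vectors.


Interval decomposition of M: I[1,1]^3, I[1,3], I[3,3]^2.
HN type (ℓ=3): μ^(1)=1; μ^(2)=0; μ^(3)=-1

((0, 1, 1); (4, 0, 0); (0, 0, 2))


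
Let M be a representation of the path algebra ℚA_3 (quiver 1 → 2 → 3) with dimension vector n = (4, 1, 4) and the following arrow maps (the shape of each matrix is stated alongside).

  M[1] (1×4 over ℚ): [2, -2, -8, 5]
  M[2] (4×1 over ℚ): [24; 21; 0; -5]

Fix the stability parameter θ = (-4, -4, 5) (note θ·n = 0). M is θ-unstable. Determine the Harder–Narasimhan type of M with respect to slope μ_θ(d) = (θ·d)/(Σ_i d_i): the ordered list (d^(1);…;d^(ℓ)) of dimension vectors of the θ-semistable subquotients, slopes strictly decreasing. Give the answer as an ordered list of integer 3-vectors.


Via rank(M_{q-1}∘⋯∘M_p): M ≅ I[1,1]^3, I[1,3], I[3,3]^3.
μ_θ-semistable layers: μ^(1)=5; μ^(2)=-4

((0, 0, 4); (4, 1, 0))


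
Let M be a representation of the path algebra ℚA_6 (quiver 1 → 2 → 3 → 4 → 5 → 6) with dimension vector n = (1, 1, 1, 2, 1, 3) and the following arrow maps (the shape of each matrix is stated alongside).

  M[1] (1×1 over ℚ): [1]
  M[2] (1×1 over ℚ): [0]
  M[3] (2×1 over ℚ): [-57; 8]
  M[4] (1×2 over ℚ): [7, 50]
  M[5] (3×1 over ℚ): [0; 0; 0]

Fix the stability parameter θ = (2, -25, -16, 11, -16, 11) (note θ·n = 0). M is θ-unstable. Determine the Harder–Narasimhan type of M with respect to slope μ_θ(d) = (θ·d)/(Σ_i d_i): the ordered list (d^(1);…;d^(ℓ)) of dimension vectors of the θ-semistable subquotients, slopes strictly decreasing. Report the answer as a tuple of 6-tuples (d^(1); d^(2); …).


Barcode: M ≅ I[1,2], I[3,5], I[4,4], I[6,6]^3. HN layers by μ_θ (4 steps, strictly decreasing):
  μ^(1)=11; μ^(2)=-5/2; μ^(3)=-23/2; μ^(4)=-16

((0, 0, 0, 1, 0, 3); (0, 0, 0, 1, 1, 0); (1, 1, 0, 0, 0, 0); (0, 0, 1, 0, 0, 0))


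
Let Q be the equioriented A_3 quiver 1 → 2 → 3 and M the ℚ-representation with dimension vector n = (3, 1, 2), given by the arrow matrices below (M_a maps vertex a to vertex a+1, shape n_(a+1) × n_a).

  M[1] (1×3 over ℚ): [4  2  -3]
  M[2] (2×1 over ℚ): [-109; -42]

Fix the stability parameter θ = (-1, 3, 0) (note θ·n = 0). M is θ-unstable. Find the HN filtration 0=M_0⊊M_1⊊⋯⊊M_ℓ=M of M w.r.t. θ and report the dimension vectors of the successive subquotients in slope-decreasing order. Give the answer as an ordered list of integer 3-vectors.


Barcode: M ≅ I[1,1]^2, I[1,3], I[3,3]. HN layers by μ_θ (3 steps, strictly decreasing):
  μ^(1)=3/2; μ^(2)=0; μ^(3)=-1

((0, 1, 1); (0, 0, 1); (3, 0, 0))


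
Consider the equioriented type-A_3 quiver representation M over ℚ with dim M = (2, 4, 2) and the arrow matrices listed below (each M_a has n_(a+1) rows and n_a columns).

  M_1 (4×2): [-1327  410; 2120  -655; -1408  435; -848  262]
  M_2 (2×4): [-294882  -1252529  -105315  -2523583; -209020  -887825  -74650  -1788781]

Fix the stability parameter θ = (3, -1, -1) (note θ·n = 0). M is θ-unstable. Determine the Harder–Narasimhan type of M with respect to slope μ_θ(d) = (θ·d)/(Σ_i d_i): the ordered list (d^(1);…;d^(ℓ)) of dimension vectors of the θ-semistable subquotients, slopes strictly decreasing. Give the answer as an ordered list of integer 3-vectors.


Interval decomposition of M: I[1,3]^2, I[2,2]^2.
HN type (ℓ=2): μ^(1)=1/3; μ^(2)=-1

((2, 2, 2); (0, 2, 0))


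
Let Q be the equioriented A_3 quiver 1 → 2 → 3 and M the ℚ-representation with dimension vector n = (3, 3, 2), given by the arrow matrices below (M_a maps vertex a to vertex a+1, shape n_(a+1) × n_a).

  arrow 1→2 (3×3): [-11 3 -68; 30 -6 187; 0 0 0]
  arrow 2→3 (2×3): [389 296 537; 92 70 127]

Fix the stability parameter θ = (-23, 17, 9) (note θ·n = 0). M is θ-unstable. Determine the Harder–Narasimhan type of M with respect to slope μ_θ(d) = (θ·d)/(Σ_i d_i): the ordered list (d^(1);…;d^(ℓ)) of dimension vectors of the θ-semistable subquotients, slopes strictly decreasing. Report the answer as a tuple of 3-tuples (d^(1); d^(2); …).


Barcode: M ≅ I[1,1], I[1,3]^2, I[2,2]. HN layers by μ_θ (3 steps, strictly decreasing):
  μ^(1)=17; μ^(2)=13; μ^(3)=-23

((0, 1, 0); (0, 2, 2); (3, 0, 0))


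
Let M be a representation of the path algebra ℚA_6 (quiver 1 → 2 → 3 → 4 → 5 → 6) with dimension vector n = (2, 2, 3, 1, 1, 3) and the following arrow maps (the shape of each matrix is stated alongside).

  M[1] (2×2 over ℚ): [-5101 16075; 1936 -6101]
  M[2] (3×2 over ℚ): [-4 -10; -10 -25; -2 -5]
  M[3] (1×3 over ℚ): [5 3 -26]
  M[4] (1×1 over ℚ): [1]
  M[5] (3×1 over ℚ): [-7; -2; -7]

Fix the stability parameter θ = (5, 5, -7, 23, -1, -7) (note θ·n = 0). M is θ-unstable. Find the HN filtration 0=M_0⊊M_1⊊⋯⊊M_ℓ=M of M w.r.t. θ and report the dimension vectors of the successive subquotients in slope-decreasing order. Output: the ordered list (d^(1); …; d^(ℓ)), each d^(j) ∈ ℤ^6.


Interval decomposition of M: I[1,2], I[1,6], I[3,3]^2, I[6,6]^2.
HN type (ℓ=3): μ^(1)=5; μ^(2)=1; μ^(3)=-7

((1, 1, 0, 1, 1, 1); (1, 1, 1, 0, 0, 0); (0, 0, 2, 0, 0, 2))


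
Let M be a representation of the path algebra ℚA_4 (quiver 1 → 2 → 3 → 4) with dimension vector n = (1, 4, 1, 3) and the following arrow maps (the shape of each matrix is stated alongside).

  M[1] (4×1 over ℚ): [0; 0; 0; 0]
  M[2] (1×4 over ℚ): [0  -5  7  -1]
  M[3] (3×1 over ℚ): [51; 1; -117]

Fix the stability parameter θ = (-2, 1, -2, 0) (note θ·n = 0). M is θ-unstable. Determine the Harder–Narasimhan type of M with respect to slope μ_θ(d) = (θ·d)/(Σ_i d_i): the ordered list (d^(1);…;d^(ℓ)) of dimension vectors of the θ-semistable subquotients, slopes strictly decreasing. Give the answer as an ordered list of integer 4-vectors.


Barcode: M ≅ I[1,1], I[2,2]^3, I[2,4], I[4,4]^2. HN layers by μ_θ (4 steps, strictly decreasing):
  μ^(1)=1; μ^(2)=0; μ^(3)=-1/2; μ^(4)=-2

((0, 3, 0, 0); (0, 0, 0, 3); (0, 1, 1, 0); (1, 0, 0, 0))


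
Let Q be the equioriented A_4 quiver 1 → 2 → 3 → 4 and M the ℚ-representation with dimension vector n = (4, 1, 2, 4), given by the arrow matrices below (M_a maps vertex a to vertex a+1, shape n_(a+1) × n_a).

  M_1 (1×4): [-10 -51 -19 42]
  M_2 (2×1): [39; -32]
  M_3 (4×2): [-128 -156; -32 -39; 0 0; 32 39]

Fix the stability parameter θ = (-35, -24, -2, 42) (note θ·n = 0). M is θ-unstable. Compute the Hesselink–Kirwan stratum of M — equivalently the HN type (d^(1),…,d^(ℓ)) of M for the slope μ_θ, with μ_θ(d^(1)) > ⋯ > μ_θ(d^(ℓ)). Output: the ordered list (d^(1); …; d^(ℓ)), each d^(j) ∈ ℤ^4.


Interval decomposition of M: I[1,1]^3, I[1,3], I[3,4], I[4,4]^3.
HN type (ℓ=4): μ^(1)=42; μ^(2)=-2; μ^(3)=-24; μ^(4)=-35

((0, 0, 0, 4); (0, 0, 2, 0); (0, 1, 0, 0); (4, 0, 0, 0))


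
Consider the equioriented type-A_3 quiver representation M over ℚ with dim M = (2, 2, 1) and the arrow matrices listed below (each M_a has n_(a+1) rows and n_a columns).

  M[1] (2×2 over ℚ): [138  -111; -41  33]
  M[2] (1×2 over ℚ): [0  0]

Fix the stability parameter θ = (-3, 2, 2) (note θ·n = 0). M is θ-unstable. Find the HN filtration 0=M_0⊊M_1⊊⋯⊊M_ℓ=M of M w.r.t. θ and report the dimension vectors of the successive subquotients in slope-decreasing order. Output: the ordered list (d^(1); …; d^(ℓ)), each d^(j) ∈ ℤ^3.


Barcode: M ≅ I[1,2]^2, I[3,3]. HN layers by μ_θ (2 steps, strictly decreasing):
  μ^(1)=2; μ^(2)=-3

((0, 2, 1); (2, 0, 0))


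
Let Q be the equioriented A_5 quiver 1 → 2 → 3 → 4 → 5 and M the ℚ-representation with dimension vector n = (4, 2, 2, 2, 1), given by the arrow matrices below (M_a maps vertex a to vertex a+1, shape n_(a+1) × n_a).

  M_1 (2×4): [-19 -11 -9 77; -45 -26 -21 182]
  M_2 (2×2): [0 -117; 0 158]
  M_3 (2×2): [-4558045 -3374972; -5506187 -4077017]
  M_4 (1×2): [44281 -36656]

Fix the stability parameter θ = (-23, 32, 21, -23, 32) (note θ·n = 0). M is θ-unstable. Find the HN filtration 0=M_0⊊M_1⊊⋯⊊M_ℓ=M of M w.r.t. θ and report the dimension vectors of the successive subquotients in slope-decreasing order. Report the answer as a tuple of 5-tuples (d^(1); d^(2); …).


Barcode: M ≅ I[1,1]^2, I[1,2], I[1,5], I[3,4]. HN layers by μ_θ (4 steps, strictly decreasing):
  μ^(1)=32; μ^(2)=10; μ^(3)=-1; μ^(4)=-23

((0, 1, 0, 0, 1); (0, 1, 1, 1, 0); (0, 0, 1, 1, 0); (4, 0, 0, 0, 0))


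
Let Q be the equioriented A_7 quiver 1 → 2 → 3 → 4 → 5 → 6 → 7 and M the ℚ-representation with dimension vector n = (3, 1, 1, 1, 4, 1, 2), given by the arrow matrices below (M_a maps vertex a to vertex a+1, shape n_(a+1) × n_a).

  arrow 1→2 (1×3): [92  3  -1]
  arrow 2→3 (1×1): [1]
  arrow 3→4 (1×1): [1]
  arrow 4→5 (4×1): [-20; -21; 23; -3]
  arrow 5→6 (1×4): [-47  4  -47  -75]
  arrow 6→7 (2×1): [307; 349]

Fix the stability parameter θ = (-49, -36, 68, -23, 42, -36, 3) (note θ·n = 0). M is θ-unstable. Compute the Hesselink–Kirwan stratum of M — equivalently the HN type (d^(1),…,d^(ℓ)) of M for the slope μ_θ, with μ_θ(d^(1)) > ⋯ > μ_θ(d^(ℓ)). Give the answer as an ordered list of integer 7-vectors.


Via rank(M_{q-1}∘⋯∘M_p): M ≅ I[1,1]^2, I[1,5], I[5,5]^2, I[5,7], I[7,7].
μ_θ-semistable layers: μ^(1)=42; μ^(2)=45/2; μ^(3)=3; μ^(4)=-36; μ^(5)=-49

((0, 0, 0, 0, 3, 0, 0); (0, 0, 1, 1, 0, 0, 0); (0, 0, 0, 0, 1, 1, 2); (0, 1, 0, 0, 0, 0, 0); (3, 0, 0, 0, 0, 0, 0))


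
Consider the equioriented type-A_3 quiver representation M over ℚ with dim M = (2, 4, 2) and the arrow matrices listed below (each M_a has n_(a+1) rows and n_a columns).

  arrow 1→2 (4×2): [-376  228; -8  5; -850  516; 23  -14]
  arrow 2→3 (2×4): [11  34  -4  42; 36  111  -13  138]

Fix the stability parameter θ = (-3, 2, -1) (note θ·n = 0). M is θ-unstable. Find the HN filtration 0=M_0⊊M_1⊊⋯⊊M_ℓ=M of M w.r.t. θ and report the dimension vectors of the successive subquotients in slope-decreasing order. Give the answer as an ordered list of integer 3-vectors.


Interval decomposition of M: I[1,3]^2, I[2,2]^2.
HN type (ℓ=3): μ^(1)=2; μ^(2)=1/2; μ^(3)=-3

((0, 2, 0); (0, 2, 2); (2, 0, 0))


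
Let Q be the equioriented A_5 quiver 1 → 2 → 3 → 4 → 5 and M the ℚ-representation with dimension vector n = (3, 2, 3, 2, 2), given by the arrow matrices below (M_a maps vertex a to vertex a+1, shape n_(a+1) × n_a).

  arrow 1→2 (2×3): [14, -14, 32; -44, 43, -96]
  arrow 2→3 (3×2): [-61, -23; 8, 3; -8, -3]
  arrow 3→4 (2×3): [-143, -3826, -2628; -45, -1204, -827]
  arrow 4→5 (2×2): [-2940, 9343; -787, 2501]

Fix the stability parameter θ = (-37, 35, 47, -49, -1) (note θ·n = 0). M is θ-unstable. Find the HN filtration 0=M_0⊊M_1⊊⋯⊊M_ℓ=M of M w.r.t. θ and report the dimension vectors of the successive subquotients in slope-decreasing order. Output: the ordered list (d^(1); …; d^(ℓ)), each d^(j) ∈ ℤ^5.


Barcode: M ≅ I[1,1], I[1,5]^2, I[3,3]. HN layers by μ_θ (3 steps, strictly decreasing):
  μ^(1)=47; μ^(2)=8; μ^(3)=-37

((0, 0, 1, 0, 0); (0, 2, 2, 2, 2); (3, 0, 0, 0, 0))


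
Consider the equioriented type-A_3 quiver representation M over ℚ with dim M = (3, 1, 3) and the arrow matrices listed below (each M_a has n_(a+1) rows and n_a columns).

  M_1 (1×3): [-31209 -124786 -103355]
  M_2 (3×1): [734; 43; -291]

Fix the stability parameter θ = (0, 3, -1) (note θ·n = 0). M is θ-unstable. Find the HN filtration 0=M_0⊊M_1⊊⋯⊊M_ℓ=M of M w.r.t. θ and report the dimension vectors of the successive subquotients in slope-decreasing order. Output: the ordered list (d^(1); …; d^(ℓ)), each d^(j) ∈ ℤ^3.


Via rank(M_{q-1}∘⋯∘M_p): M ≅ I[1,1]^2, I[1,3], I[3,3]^2.
μ_θ-semistable layers: μ^(1)=1; μ^(2)=0; μ^(3)=-1

((0, 1, 1); (3, 0, 0); (0, 0, 2))


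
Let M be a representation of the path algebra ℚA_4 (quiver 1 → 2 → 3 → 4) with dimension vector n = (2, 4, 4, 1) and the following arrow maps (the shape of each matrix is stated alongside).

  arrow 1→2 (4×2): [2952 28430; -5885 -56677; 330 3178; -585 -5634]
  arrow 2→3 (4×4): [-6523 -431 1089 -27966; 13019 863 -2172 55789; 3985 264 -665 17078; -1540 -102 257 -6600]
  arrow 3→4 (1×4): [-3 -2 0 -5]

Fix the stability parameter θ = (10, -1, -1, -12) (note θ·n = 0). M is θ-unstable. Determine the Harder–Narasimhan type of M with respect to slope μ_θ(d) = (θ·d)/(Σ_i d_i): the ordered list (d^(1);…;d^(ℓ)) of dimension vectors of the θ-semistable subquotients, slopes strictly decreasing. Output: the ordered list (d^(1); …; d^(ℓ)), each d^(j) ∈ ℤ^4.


Interval decomposition of M: I[1,3], I[1,4], I[2,3]^2.
HN type (ℓ=2): μ^(1)=8/3; μ^(2)=-1

((1, 1, 1, 0); (1, 3, 3, 1))


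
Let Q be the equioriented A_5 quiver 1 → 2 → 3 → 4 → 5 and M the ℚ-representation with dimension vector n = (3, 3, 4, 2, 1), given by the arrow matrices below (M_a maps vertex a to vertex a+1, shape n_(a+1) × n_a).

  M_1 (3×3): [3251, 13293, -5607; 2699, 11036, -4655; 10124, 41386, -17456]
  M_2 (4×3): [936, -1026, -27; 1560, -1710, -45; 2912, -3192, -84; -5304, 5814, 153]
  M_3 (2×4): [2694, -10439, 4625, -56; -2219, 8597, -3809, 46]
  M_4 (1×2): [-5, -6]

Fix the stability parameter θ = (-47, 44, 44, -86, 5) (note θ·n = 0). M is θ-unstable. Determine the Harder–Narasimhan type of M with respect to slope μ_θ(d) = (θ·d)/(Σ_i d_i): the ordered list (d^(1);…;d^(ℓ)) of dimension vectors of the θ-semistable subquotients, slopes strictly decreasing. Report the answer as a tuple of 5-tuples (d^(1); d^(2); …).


Barcode: M ≅ I[1,2]^2, I[1,5], I[3,3]^2, I[3,4]. HN layers by μ_θ (5 steps, strictly decreasing):
  μ^(1)=44; μ^(2)=5; μ^(3)=2/3; μ^(4)=-21; μ^(5)=-47

((0, 2, 2, 0, 0); (0, 0, 0, 0, 1); (0, 1, 1, 1, 0); (0, 0, 1, 1, 0); (3, 0, 0, 0, 0))


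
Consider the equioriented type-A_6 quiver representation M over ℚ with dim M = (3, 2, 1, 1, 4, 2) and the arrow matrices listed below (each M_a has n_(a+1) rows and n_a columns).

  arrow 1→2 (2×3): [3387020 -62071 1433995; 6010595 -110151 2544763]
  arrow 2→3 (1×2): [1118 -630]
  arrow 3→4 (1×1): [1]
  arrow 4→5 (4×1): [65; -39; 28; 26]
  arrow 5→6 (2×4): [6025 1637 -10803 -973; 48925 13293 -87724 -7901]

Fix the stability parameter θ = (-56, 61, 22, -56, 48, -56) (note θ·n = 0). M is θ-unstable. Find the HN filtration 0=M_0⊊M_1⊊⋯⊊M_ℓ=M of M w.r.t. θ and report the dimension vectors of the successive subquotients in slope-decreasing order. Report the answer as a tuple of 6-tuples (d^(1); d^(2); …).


Interval decomposition of M: I[1,1], I[1,2], I[1,5], I[5,5], I[5,6]^2.
HN type (ℓ=5): μ^(1)=61; μ^(2)=48; μ^(3)=9; μ^(4)=-4; μ^(5)=-56

((0, 1, 0, 0, 0, 0); (0, 0, 0, 0, 2, 0); (0, 1, 1, 1, 0, 0); (0, 0, 0, 0, 2, 2); (3, 0, 0, 0, 0, 0))


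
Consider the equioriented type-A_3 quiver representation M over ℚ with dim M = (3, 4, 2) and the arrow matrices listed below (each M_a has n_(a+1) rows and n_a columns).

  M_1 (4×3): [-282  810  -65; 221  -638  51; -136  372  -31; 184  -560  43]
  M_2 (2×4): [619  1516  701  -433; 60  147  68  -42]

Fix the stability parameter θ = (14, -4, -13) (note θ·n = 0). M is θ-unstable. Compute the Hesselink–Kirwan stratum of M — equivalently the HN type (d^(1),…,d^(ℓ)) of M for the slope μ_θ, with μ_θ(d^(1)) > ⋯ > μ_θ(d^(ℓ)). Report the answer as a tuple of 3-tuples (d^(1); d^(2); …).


Interval decomposition of M: I[1,2], I[1,3]^2, I[2,2].
HN type (ℓ=3): μ^(1)=5; μ^(2)=-1; μ^(3)=-4

((1, 1, 0); (2, 2, 2); (0, 1, 0))


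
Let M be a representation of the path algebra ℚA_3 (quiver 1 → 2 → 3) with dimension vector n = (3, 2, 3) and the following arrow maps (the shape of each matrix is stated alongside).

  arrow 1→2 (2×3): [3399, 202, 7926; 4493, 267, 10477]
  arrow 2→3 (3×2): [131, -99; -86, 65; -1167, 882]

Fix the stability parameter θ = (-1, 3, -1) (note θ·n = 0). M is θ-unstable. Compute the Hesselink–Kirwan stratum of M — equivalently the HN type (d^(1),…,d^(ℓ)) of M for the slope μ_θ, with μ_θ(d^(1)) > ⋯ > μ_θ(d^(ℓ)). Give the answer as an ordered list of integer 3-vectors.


Via rank(M_{q-1}∘⋯∘M_p): M ≅ I[1,1], I[1,3]^2, I[3,3].
μ_θ-semistable layers: μ^(1)=1; μ^(2)=-1

((0, 2, 2); (3, 0, 1))


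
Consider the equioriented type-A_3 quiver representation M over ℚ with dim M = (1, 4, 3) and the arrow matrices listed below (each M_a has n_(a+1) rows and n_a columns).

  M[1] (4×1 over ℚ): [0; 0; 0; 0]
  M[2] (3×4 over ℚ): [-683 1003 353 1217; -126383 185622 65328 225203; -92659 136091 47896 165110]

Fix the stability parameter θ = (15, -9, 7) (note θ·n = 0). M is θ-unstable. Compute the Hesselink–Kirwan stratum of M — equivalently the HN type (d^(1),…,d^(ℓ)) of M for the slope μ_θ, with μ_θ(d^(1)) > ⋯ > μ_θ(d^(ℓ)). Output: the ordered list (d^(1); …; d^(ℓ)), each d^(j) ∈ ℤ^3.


Barcode: M ≅ I[1,1], I[2,2], I[2,3]^3. HN layers by μ_θ (3 steps, strictly decreasing):
  μ^(1)=15; μ^(2)=7; μ^(3)=-9

((1, 0, 0); (0, 0, 3); (0, 4, 0))


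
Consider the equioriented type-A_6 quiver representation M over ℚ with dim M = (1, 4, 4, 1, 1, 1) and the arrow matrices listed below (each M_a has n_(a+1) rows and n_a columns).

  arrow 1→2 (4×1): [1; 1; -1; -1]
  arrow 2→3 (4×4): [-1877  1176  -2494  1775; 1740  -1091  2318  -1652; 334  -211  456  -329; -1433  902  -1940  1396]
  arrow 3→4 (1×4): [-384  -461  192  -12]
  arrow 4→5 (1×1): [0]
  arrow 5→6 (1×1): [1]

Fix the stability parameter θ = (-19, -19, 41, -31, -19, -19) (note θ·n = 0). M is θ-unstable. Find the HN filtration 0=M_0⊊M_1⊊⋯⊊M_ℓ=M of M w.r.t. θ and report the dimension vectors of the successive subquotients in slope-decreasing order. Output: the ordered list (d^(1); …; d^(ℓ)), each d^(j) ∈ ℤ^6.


Barcode: M ≅ I[1,4], I[2,2], I[2,3]^2, I[3,3], I[5,6]. HN layers by μ_θ (3 steps, strictly decreasing):
  μ^(1)=41; μ^(2)=5; μ^(3)=-19

((0, 0, 3, 0, 0, 0); (0, 0, 1, 1, 0, 0); (1, 4, 0, 0, 1, 1))


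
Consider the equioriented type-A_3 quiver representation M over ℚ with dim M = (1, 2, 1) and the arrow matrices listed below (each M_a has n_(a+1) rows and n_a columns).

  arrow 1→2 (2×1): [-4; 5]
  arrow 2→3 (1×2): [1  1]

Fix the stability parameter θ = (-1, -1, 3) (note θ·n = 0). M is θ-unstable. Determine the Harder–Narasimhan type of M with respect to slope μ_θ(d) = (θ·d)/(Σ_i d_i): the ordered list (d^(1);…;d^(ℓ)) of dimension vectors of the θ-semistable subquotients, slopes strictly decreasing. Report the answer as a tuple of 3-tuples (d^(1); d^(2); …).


Barcode: M ≅ I[1,3], I[2,2]. HN layers by μ_θ (2 steps, strictly decreasing):
  μ^(1)=3; μ^(2)=-1

((0, 0, 1); (1, 2, 0))


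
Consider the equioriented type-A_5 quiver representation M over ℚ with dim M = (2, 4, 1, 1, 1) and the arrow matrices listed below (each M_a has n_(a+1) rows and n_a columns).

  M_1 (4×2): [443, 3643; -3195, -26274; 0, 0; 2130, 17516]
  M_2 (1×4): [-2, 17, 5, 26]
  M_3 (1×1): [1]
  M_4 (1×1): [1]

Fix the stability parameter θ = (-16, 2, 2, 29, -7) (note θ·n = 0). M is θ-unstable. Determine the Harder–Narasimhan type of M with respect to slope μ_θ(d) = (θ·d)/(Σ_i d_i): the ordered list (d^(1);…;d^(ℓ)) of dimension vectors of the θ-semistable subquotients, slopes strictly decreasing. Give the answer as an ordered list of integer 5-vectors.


Barcode: M ≅ I[1,2], I[1,5], I[2,2]^2. HN layers by μ_θ (3 steps, strictly decreasing):
  μ^(1)=11; μ^(2)=2; μ^(3)=-16

((0, 0, 0, 1, 1); (0, 4, 1, 0, 0); (2, 0, 0, 0, 0))


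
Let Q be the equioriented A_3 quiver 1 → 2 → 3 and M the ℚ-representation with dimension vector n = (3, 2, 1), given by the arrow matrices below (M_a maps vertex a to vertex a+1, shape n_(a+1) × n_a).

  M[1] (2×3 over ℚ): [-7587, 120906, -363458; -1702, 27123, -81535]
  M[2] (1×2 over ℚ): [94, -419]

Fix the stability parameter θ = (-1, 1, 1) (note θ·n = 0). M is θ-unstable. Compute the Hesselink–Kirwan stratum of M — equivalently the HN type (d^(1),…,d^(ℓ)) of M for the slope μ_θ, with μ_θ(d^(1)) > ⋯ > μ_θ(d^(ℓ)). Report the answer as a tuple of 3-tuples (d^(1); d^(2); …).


Interval decomposition of M: I[1,1], I[1,2], I[1,3].
HN type (ℓ=2): μ^(1)=1; μ^(2)=-1

((0, 2, 1); (3, 0, 0))


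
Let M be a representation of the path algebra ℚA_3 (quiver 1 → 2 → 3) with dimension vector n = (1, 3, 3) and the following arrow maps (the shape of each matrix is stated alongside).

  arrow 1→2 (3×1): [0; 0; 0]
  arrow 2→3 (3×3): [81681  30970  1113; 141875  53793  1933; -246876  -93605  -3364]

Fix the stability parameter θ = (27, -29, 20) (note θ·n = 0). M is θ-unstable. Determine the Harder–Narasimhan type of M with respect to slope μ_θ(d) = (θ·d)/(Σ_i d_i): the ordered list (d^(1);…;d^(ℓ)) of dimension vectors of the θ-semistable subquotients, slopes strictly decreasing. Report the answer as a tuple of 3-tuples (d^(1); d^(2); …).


Via rank(M_{q-1}∘⋯∘M_p): M ≅ I[1,1], I[2,3]^3.
μ_θ-semistable layers: μ^(1)=27; μ^(2)=20; μ^(3)=-29

((1, 0, 0); (0, 0, 3); (0, 3, 0))


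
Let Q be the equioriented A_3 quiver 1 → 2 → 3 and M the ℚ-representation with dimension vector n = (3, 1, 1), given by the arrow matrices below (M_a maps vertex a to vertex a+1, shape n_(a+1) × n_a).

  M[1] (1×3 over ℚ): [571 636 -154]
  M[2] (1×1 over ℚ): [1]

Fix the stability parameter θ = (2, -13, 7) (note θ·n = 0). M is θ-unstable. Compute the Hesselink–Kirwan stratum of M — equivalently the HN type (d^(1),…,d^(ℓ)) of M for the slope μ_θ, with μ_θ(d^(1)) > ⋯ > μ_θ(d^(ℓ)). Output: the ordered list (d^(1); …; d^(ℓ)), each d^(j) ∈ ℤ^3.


Barcode: M ≅ I[1,1]^2, I[1,3]. HN layers by μ_θ (3 steps, strictly decreasing):
  μ^(1)=7; μ^(2)=2; μ^(3)=-11/2

((0, 0, 1); (2, 0, 0); (1, 1, 0))


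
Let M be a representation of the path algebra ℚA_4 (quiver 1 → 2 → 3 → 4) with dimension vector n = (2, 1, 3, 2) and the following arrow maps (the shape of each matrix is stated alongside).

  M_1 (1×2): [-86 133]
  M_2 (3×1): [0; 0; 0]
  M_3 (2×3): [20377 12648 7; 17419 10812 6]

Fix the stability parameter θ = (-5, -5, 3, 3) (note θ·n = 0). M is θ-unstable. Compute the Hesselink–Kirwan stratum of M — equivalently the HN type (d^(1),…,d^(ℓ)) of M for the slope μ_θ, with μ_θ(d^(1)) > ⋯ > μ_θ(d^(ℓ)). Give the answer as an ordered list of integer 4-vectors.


Via rank(M_{q-1}∘⋯∘M_p): M ≅ I[1,1], I[1,2], I[3,3], I[3,4]^2.
μ_θ-semistable layers: μ^(1)=3; μ^(2)=-5

((0, 0, 3, 2); (2, 1, 0, 0))


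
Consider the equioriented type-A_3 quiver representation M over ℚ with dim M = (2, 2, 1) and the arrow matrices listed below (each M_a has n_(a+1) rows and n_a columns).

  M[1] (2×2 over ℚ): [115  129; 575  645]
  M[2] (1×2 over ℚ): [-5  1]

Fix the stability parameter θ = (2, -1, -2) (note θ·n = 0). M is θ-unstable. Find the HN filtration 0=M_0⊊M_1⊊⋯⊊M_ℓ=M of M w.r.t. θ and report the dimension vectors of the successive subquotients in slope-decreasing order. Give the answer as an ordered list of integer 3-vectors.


Interval decomposition of M: I[1,1], I[1,2], I[2,3].
HN type (ℓ=3): μ^(1)=2; μ^(2)=1/2; μ^(3)=-3/2

((1, 0, 0); (1, 1, 0); (0, 1, 1))


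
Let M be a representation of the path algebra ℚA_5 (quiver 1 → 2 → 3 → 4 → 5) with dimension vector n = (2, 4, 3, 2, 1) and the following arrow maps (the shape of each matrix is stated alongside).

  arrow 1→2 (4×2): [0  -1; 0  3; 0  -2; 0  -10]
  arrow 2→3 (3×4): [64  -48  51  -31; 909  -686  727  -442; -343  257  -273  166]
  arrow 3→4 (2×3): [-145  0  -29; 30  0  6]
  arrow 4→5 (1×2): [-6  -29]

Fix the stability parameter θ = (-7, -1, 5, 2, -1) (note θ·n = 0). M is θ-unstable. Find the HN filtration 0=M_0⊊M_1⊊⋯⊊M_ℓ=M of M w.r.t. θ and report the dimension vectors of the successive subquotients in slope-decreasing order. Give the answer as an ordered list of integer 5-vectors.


Interval decomposition of M: I[1,1], I[1,3], I[2,2], I[2,3], I[2,4], I[4,5].
HN type (ℓ=5): μ^(1)=5; μ^(2)=7/2; μ^(3)=1/2; μ^(4)=-1; μ^(5)=-7

((0, 0, 2, 0, 0); (0, 0, 1, 1, 0); (0, 0, 0, 1, 1); (0, 4, 0, 0, 0); (2, 0, 0, 0, 0))


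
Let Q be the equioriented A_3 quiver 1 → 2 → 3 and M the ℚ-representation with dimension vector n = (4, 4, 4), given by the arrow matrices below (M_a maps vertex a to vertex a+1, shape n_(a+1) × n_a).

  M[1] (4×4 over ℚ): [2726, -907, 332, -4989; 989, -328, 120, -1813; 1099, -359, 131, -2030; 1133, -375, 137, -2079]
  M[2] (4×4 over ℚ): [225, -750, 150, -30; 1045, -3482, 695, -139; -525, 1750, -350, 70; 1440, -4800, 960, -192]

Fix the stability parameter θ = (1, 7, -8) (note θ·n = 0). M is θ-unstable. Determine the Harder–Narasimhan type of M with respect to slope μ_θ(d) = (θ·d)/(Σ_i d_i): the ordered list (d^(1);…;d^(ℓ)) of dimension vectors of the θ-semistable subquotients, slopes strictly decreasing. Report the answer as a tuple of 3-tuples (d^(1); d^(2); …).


Via rank(M_{q-1}∘⋯∘M_p): M ≅ I[1,2]^2, I[1,3]^2, I[3,3]^2.
μ_θ-semistable layers: μ^(1)=7; μ^(2)=1; μ^(3)=0; μ^(4)=-8

((0, 2, 0); (2, 0, 0); (2, 2, 2); (0, 0, 2))


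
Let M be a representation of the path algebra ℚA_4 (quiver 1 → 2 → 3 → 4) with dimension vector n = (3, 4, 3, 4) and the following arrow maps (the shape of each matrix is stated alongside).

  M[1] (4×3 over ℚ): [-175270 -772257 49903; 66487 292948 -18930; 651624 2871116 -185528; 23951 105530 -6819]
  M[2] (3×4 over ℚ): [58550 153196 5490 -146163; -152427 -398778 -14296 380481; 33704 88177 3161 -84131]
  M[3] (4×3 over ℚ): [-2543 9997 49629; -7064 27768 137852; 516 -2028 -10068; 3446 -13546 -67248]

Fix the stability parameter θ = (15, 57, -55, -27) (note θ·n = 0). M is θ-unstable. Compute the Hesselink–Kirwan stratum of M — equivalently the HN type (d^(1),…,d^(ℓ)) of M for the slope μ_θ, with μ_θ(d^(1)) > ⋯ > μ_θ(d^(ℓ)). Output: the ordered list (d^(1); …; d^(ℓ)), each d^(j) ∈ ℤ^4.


Barcode: M ≅ I[1,3], I[1,4]^2, I[2,2], I[4,4]^2. HN layers by μ_θ (4 steps, strictly decreasing):
  μ^(1)=57; μ^(2)=17/3; μ^(3)=-5/2; μ^(4)=-27

((0, 1, 0, 0); (1, 1, 1, 0); (2, 2, 2, 2); (0, 0, 0, 2))


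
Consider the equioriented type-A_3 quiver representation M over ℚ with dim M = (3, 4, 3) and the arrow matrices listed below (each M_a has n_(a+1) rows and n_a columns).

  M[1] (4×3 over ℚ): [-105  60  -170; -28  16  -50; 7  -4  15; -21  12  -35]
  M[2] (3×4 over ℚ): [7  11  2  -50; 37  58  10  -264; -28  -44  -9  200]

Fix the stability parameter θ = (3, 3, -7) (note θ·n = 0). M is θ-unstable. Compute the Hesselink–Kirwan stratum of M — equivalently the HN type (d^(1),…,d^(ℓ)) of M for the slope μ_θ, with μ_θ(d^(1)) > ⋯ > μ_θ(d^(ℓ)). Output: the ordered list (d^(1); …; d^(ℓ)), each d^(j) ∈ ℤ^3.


Interval decomposition of M: I[1,1], I[1,3]^2, I[2,2], I[2,3].
HN type (ℓ=3): μ^(1)=3; μ^(2)=-1/3; μ^(3)=-2

((1, 1, 0); (2, 2, 2); (0, 1, 1))


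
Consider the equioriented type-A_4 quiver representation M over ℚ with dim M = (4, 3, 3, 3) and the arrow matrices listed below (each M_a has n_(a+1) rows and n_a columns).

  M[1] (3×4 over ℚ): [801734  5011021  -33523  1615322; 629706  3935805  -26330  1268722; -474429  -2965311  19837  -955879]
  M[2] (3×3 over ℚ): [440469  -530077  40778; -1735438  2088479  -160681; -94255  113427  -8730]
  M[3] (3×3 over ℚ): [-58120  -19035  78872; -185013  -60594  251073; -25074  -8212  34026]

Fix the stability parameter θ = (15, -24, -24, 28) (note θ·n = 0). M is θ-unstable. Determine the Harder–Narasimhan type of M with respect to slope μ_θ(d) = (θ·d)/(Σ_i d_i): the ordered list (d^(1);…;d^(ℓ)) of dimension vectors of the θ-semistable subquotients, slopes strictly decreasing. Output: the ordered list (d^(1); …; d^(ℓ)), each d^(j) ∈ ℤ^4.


Barcode: M ≅ I[1,1], I[1,2], I[1,3], I[1,4], I[3,4], I[4,4]. HN layers by μ_θ (5 steps, strictly decreasing):
  μ^(1)=28; μ^(2)=15; μ^(3)=-9/2; μ^(4)=-11; μ^(5)=-24

((0, 0, 0, 3); (1, 0, 0, 0); (1, 1, 0, 0); (2, 2, 2, 0); (0, 0, 1, 0))


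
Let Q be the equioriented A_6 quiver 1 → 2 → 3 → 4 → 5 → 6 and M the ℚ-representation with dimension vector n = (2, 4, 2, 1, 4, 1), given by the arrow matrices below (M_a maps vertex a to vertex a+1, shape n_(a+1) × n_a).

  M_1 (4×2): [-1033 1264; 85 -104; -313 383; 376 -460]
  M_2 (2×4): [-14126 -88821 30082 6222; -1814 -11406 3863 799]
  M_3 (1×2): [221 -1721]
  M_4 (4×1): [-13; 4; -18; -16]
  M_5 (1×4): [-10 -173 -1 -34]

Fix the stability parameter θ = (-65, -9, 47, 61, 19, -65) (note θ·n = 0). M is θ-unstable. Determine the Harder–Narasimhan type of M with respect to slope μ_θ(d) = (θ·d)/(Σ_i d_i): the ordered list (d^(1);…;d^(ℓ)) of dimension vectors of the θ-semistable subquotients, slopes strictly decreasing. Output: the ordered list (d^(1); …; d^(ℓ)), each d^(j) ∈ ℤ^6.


Barcode: M ≅ I[1,3], I[1,5], I[2,2]^2, I[5,5]^2, I[5,6]. HN layers by μ_θ (6 steps, strictly decreasing):
  μ^(1)=47; μ^(2)=127/3; μ^(3)=19; μ^(4)=-9; μ^(5)=-23; μ^(6)=-65

((0, 0, 1, 0, 0, 0); (0, 0, 1, 1, 1, 0); (0, 0, 0, 0, 2, 0); (0, 4, 0, 0, 0, 0); (0, 0, 0, 0, 1, 1); (2, 0, 0, 0, 0, 0))


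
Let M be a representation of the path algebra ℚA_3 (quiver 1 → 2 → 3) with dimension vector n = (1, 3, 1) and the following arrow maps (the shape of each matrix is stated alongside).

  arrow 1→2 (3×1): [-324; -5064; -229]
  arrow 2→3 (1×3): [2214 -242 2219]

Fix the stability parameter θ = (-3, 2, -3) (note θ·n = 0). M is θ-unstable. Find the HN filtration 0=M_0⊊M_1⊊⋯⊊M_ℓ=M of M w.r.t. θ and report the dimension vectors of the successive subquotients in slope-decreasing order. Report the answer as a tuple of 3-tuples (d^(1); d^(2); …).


Barcode: M ≅ I[1,3], I[2,2]^2. HN layers by μ_θ (3 steps, strictly decreasing):
  μ^(1)=2; μ^(2)=-1/2; μ^(3)=-3

((0, 2, 0); (0, 1, 1); (1, 0, 0))


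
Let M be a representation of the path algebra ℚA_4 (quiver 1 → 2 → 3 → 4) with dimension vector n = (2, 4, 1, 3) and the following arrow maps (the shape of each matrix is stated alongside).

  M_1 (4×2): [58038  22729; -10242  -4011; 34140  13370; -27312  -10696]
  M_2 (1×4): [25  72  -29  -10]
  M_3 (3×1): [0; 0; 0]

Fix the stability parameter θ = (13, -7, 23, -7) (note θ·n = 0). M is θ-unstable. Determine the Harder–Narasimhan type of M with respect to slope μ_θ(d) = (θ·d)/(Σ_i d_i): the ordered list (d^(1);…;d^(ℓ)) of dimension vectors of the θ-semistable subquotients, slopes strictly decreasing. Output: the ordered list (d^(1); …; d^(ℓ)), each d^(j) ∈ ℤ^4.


Interval decomposition of M: I[1,1], I[1,3], I[2,2]^3, I[4,4]^3.
HN type (ℓ=4): μ^(1)=23; μ^(2)=13; μ^(3)=3; μ^(4)=-7

((0, 0, 1, 0); (1, 0, 0, 0); (1, 1, 0, 0); (0, 3, 0, 3))


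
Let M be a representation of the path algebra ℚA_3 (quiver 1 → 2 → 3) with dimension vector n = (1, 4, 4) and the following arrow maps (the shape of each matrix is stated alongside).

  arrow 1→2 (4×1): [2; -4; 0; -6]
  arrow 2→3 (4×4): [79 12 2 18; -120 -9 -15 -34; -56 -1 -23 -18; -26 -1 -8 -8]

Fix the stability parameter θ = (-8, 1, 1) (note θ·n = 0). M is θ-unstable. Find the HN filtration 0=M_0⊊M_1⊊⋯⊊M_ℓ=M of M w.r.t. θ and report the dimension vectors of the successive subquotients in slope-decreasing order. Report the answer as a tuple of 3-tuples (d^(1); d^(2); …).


Via rank(M_{q-1}∘⋯∘M_p): M ≅ I[1,3], I[2,2], I[2,3]^2, I[3,3].
μ_θ-semistable layers: μ^(1)=1; μ^(2)=-8

((0, 4, 4); (1, 0, 0))
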